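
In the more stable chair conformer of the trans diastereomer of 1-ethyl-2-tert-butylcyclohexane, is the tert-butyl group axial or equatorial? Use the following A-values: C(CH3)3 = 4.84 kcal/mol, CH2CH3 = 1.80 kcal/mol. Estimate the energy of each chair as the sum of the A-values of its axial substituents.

C1 and C2 have opposite parity, so for the trans isomer the two substituents are e,e in one chair and a,a in the other.
Chair I (tert-butyl axial, ethyl axial): E = 6.64 kcal/mol.
Chair II (tert-butyl equatorial, ethyl equatorial): E = 0.00 kcal/mol.
Chair II is the more stable (lower-energy) conformer, and in that chair the tert-butyl group is equatorial.

equatorial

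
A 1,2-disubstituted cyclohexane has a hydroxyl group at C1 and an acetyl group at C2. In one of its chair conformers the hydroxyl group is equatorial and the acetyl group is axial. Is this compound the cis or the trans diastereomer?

C1 and C2 have opposite parity, so their axial bonds point in opposite directions.
With opposite-parity carbons, two substituents on the same face are one axial and one equatorial; opposite faces give both axial or both equatorial.
Here the groups are equatorial/axial → same face → cis.

cis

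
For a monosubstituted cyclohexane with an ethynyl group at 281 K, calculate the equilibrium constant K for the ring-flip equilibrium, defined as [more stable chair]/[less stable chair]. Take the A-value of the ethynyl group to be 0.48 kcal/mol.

One chair has the ethynyl group axial (E = 0.48 kcal/mol) and the other has it equatorial (E = 0).
ΔG = 0.48 kcal/mol between the two chairs.
K = exp(ΔG/RT) with R = 1.987×10⁻³ kcal mol⁻¹ K⁻¹ and T = 281 K gives K ≈ 2.36.

K ≈ 2.36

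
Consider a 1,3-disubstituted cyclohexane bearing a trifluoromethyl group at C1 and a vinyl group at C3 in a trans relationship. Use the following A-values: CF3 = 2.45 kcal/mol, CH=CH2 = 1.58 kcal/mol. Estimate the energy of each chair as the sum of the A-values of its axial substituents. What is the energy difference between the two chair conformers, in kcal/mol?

0.87 kcal/mol

C1 and C3 have the same parity, so for the trans isomer the two substituents are one axial and one equatorial in each chair.
Chair I (trifluoromethyl axial, vinyl equatorial): E = 2.45 kcal/mol.
Chair II (trifluoromethyl equatorial, vinyl axial): E = 1.58 kcal/mol.
ΔE = 2.45 − 1.58 = 0.87 kcal/mol; chair II is more stable.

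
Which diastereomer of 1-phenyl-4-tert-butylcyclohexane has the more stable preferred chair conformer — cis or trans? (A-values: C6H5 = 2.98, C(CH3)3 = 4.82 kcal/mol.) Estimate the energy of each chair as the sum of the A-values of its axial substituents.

At 1,4 positions (parity opposite): cis → (a,e or e,a); trans → (e,e or a,a).
Best chair for cis: E = 2.98 kcal/mol; best chair for trans: E = 0.00 kcal/mol.
The trans isomer is lower by 2.98 kcal/mol.

trans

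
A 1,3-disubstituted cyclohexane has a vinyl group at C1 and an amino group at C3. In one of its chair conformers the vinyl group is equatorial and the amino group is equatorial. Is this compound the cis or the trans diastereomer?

cis

C1 and C3 have the same parity, so their axial bonds point in the same direction.
With same-parity carbons, two substituents on the same face are both axial or both equatorial; opposite faces give one of each.
Here the groups are equatorial/equatorial → same face → cis.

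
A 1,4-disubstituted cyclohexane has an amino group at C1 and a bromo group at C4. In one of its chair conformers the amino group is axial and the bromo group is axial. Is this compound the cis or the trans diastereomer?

C1 and C4 have opposite parity, so their axial bonds point in opposite directions.
With opposite-parity carbons, two substituents on the same face are one axial and one equatorial; opposite faces give both axial or both equatorial.
Here the groups are axial/axial → opposite face → trans.

trans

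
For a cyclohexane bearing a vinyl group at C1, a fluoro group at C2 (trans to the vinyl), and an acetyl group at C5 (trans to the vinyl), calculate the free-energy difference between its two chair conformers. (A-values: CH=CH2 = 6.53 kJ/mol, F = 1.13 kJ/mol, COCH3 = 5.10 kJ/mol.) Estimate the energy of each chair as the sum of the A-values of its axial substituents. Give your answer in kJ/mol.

2.56 kJ/mol

Chair I (vinyl axial, fluoro axial, acetyl equatorial): E = 7.66 kJ/mol.
Chair II (vinyl equatorial, fluoro equatorial, acetyl axial): E = 5.10 kJ/mol.
ΔE = 7.66 − 5.10 = 2.56 kJ/mol; chair II is more stable.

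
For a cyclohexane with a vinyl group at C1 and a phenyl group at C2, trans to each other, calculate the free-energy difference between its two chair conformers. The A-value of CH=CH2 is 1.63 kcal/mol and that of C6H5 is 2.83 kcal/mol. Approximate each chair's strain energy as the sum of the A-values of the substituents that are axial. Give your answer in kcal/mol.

C1 and C2 have opposite parity, so for the trans isomer the two substituents are e,e in one chair and a,a in the other.
Chair I (vinyl axial, phenyl axial): E = 4.46 kcal/mol.
Chair II (vinyl equatorial, phenyl equatorial): E = 0.00 kcal/mol.
ΔE = 4.46 − 0.00 = 4.46 kcal/mol; chair II is more stable.

4.46 kcal/mol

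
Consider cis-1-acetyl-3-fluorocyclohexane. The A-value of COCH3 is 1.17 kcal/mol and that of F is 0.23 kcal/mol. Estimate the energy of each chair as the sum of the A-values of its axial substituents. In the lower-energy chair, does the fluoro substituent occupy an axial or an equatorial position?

C1 and C3 have the same parity, so for the cis isomer the two substituents are e,e in one chair and a,a in the other.
Chair I (acetyl axial, fluoro axial): E = 1.40 kcal/mol.
Chair II (acetyl equatorial, fluoro equatorial): E = 0.00 kcal/mol.
Chair II is the more stable (lower-energy) conformer, and in that chair the fluoro group is equatorial.

equatorial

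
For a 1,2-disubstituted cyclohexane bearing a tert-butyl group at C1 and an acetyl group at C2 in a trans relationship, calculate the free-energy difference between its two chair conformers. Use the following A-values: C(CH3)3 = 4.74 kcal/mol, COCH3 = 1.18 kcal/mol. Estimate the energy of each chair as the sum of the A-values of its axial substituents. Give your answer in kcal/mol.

5.92 kcal/mol

C1 and C2 have opposite parity, so for the trans isomer the two substituents are e,e in one chair and a,a in the other.
Chair I (tert-butyl axial, acetyl axial): E = 5.92 kcal/mol.
Chair II (tert-butyl equatorial, acetyl equatorial): E = 0.00 kcal/mol.
ΔE = 5.92 − 0.00 = 5.92 kcal/mol; chair II is more stable.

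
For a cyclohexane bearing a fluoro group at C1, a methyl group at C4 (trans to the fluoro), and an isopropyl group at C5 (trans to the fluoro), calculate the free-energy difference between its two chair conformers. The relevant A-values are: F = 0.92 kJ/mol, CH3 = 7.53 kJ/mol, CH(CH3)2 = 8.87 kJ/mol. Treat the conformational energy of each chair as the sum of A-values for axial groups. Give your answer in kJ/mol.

Chair I (fluoro axial, methyl axial, isopropyl equatorial): E = 8.45 kJ/mol.
Chair II (fluoro equatorial, methyl equatorial, isopropyl axial): E = 8.87 kJ/mol.
ΔE = 8.87 − 8.45 = 0.42 kJ/mol; chair I is more stable.

0.42 kJ/mol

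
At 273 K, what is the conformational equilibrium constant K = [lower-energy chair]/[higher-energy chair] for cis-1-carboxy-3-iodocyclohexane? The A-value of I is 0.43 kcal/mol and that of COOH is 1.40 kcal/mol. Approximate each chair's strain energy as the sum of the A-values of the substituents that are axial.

K ≈ 29.2

C1 and C3 have the same parity, so for the cis isomer the two substituents are e,e in one chair and a,a in the other.
Chair I (iodo axial, carboxyl axial): E = 1.83 kcal/mol; chair II (iodo equatorial, carboxyl equatorial): E = 0.00 kcal/mol.
ΔG = 1.83 kcal/mol between the two chairs.
K = exp(ΔG/RT) with R = 1.987×10⁻³ kcal mol⁻¹ K⁻¹ and T = 273 K gives K ≈ 29.2.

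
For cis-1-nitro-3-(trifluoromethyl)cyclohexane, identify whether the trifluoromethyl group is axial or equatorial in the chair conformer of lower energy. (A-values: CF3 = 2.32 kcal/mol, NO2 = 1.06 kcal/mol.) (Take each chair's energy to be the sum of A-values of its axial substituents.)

C1 and C3 have the same parity, so for the cis isomer the two substituents are e,e in one chair and a,a in the other.
Chair I (trifluoromethyl axial, nitro axial): E = 3.38 kcal/mol.
Chair II (trifluoromethyl equatorial, nitro equatorial): E = 0.00 kcal/mol.
Chair II is the more stable (lower-energy) conformer, and in that chair the trifluoromethyl group is equatorial.

equatorial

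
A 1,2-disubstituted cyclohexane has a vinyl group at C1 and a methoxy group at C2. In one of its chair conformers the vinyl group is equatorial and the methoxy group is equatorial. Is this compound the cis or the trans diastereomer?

C1 and C2 have opposite parity, so their axial bonds point in opposite directions.
With opposite-parity carbons, two substituents on the same face are one axial and one equatorial; opposite faces give both axial or both equatorial.
Here the groups are equatorial/equatorial → opposite face → trans.

trans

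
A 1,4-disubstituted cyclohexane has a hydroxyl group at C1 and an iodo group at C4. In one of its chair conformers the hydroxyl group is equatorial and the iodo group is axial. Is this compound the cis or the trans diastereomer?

cis

C1 and C4 have opposite parity, so their axial bonds point in opposite directions.
With opposite-parity carbons, two substituents on the same face are one axial and one equatorial; opposite faces give both axial or both equatorial.
Here the groups are equatorial/axial → same face → cis.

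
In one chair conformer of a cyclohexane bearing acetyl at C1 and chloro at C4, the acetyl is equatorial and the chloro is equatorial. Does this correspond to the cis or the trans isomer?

C1 and C4 have opposite parity, so their axial bonds point in opposite directions.
With opposite-parity carbons, two substituents on the same face are one axial and one equatorial; opposite faces give both axial or both equatorial.
Here the groups are equatorial/equatorial → opposite face → trans.

trans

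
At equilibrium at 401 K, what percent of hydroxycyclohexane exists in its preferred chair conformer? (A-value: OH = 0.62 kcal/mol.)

One chair has the hydroxyl group axial (E = 0.62 kcal/mol) and the other has it equatorial (E = 0).
ΔG = 0.62 kcal/mol between the two chairs.
K = exp(ΔG/RT) with R = 1.987×10⁻³ kcal mol⁻¹ K⁻¹ and T = 401 K gives K ≈ 2.18.
Fraction in the lower-energy chair = K/(K+1) = 68.5%.

68.5%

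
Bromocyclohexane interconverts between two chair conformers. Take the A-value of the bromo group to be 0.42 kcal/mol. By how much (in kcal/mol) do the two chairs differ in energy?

A monosubstituted cyclohexane has one chair with the bromo group axial (E = A = 0.42 kcal/mol) and one with it equatorial (E = 0).
ΔE = 0.42 − 0 = 0.42 kcal/mol.

0.42 kcal/mol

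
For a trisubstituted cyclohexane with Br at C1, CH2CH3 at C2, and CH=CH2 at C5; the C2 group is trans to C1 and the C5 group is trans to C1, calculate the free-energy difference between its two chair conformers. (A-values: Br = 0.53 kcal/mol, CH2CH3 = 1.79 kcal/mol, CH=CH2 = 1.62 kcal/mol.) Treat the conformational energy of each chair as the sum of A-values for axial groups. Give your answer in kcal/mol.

Chair I (bromo axial, ethyl axial, vinyl equatorial): E = 2.32 kcal/mol.
Chair II (bromo equatorial, ethyl equatorial, vinyl axial): E = 1.62 kcal/mol.
ΔE = 2.32 − 1.62 = 0.70 kcal/mol; chair II is more stable.

0.70 kcal/mol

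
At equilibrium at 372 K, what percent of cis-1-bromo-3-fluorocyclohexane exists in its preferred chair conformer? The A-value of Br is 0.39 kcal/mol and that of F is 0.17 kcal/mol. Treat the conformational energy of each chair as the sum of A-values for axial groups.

68.1%

C1 and C3 have the same parity, so for the cis isomer the two substituents are e,e in one chair and a,a in the other.
Chair I (bromo axial, fluoro axial): E = 0.56 kcal/mol; chair II (bromo equatorial, fluoro equatorial): E = 0.00 kcal/mol.
ΔG = 0.56 kcal/mol between the two chairs.
K = exp(ΔG/RT) with R = 1.987×10⁻³ kcal mol⁻¹ K⁻¹ and T = 372 K gives K ≈ 2.13.
Fraction in the lower-energy chair = K/(K+1) = 68.1%.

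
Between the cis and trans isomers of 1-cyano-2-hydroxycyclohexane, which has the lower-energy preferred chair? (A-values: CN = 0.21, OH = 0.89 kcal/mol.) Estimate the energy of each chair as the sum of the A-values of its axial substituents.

At 1,2 positions (parity opposite): cis → (a,e or e,a); trans → (e,e or a,a).
Best chair for cis: E = 0.21 kcal/mol; best chair for trans: E = 0.00 kcal/mol.
The trans isomer is lower by 0.21 kcal/mol.

trans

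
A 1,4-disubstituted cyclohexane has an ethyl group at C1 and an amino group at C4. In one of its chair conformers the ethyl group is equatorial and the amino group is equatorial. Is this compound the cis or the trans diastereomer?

C1 and C4 have opposite parity, so their axial bonds point in opposite directions.
With opposite-parity carbons, two substituents on the same face are one axial and one equatorial; opposite faces give both axial or both equatorial.
Here the groups are equatorial/equatorial → opposite face → trans.

trans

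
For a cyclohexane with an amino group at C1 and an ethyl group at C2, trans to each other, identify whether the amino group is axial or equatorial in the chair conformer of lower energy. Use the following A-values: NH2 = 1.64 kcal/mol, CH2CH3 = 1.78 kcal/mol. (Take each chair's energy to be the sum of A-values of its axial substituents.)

C1 and C2 have opposite parity, so for the trans isomer the two substituents are e,e in one chair and a,a in the other.
Chair I (amino axial, ethyl axial): E = 3.42 kcal/mol.
Chair II (amino equatorial, ethyl equatorial): E = 0.00 kcal/mol.
Chair II is the more stable (lower-energy) conformer, and in that chair the amino group is equatorial.

equatorial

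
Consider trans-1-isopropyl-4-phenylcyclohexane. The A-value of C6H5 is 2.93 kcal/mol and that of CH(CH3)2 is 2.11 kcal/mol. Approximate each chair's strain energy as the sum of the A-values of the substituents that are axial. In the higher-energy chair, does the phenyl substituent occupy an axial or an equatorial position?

axial

C1 and C4 have opposite parity, so for the trans isomer the two substituents are e,e in one chair and a,a in the other.
Chair I (phenyl axial, isopropyl axial): E = 5.04 kcal/mol.
Chair II (phenyl equatorial, isopropyl equatorial): E = 0.00 kcal/mol.
Chair I is the less stable (higher-energy) conformer, and in that chair the phenyl group is axial.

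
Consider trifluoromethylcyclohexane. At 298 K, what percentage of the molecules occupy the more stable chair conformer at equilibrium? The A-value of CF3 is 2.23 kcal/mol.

97.7%

One chair has the trifluoromethyl group axial (E = 2.23 kcal/mol) and the other has it equatorial (E = 0).
ΔG = 2.23 kcal/mol between the two chairs.
K = exp(ΔG/RT) with R = 1.987×10⁻³ kcal mol⁻¹ K⁻¹ and T = 298 K gives K ≈ 43.2.
Fraction in the lower-energy chair = K/(K+1) = 97.7%.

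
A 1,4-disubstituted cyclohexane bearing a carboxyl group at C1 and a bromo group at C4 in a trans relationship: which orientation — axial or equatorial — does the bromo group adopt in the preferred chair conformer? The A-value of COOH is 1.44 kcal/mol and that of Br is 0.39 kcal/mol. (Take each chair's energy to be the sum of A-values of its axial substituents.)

equatorial

C1 and C4 have opposite parity, so for the trans isomer the two substituents are e,e in one chair and a,a in the other.
Chair I (carboxyl axial, bromo axial): E = 1.83 kcal/mol.
Chair II (carboxyl equatorial, bromo equatorial): E = 0.00 kcal/mol.
Chair II is the more stable (lower-energy) conformer, and in that chair the bromo group is equatorial.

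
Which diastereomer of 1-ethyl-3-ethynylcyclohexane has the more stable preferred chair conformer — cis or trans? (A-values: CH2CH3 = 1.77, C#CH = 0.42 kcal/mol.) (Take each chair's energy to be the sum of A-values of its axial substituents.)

At 1,3 positions (parity same): cis → (e,e or a,a); trans → (a,e or e,a).
Best chair for cis: E = 0.00 kcal/mol; best chair for trans: E = 0.42 kcal/mol.
The cis isomer is lower by 0.42 kcal/mol.

cis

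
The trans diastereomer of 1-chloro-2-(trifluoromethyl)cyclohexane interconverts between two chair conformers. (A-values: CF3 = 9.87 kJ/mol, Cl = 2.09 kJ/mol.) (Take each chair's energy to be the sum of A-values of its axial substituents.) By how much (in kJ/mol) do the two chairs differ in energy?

C1 and C2 have opposite parity, so for the trans isomer the two substituents are e,e in one chair and a,a in the other.
Chair I (trifluoromethyl axial, chloro axial): E = 11.96 kJ/mol.
Chair II (trifluoromethyl equatorial, chloro equatorial): E = 0.00 kJ/mol.
ΔE = 11.96 − 0.00 = 11.96 kJ/mol; chair II is more stable.

11.96 kJ/mol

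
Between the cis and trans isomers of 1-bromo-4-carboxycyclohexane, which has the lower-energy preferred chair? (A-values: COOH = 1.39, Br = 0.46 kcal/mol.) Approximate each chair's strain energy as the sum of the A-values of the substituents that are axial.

At 1,4 positions (parity opposite): cis → (a,e or e,a); trans → (e,e or a,a).
Best chair for cis: E = 0.46 kcal/mol; best chair for trans: E = 0.00 kcal/mol.
The trans isomer is lower by 0.46 kcal/mol.

trans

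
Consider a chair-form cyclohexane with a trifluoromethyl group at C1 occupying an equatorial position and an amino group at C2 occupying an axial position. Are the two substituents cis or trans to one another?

cis

C1 and C2 have opposite parity, so their axial bonds point in opposite directions.
With opposite-parity carbons, two substituents on the same face are one axial and one equatorial; opposite faces give both axial or both equatorial.
Here the groups are equatorial/axial → same face → cis.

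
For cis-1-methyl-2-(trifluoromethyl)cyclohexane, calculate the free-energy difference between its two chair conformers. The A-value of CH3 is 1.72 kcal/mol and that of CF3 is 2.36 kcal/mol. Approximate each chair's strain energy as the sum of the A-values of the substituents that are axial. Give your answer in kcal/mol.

C1 and C2 have opposite parity, so for the cis isomer the two substituents are one axial and one equatorial in each chair.
Chair I (methyl axial, trifluoromethyl equatorial): E = 1.72 kcal/mol.
Chair II (methyl equatorial, trifluoromethyl axial): E = 2.36 kcal/mol.
ΔE = 2.36 − 1.72 = 0.64 kcal/mol; chair I is more stable.

0.64 kcal/mol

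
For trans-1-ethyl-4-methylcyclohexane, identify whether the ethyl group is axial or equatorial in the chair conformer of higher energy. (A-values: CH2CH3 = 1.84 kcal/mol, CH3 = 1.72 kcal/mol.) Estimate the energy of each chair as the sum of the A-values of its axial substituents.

axial

C1 and C4 have opposite parity, so for the trans isomer the two substituents are e,e in one chair and a,a in the other.
Chair I (ethyl axial, methyl axial): E = 3.56 kcal/mol.
Chair II (ethyl equatorial, methyl equatorial): E = 0.00 kcal/mol.
Chair I is the less stable (higher-energy) conformer, and in that chair the ethyl group is axial.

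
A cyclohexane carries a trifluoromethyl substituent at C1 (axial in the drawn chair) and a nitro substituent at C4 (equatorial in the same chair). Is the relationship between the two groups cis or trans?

cis

C1 and C4 have opposite parity, so their axial bonds point in opposite directions.
With opposite-parity carbons, two substituents on the same face are one axial and one equatorial; opposite faces give both axial or both equatorial.
Here the groups are axial/equatorial → same face → cis.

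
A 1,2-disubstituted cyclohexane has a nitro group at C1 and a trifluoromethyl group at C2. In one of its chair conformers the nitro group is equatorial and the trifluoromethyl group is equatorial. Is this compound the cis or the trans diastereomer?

C1 and C2 have opposite parity, so their axial bonds point in opposite directions.
With opposite-parity carbons, two substituents on the same face are one axial and one equatorial; opposite faces give both axial or both equatorial.
Here the groups are equatorial/equatorial → opposite face → trans.

trans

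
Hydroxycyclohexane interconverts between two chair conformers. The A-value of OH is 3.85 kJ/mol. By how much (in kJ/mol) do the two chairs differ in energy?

A monosubstituted cyclohexane has one chair with the hydroxyl group axial (E = A = 3.85 kJ/mol) and one with it equatorial (E = 0).
ΔE = 3.85 − 0 = 3.85 kJ/mol.

3.85 kJ/mol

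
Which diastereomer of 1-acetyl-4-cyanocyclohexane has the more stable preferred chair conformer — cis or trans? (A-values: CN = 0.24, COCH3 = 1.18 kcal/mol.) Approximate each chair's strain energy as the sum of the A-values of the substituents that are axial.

trans

At 1,4 positions (parity opposite): cis → (a,e or e,a); trans → (e,e or a,a).
Best chair for cis: E = 0.24 kcal/mol; best chair for trans: E = 0.00 kcal/mol.
The trans isomer is lower by 0.24 kcal/mol.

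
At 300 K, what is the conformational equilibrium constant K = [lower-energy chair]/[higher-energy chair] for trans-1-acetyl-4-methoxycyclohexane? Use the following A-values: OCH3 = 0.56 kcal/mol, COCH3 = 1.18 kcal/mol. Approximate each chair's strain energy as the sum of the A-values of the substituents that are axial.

C1 and C4 have opposite parity, so for the trans isomer the two substituents are e,e in one chair and a,a in the other.
Chair I (methoxy axial, acetyl axial): E = 1.74 kcal/mol; chair II (methoxy equatorial, acetyl equatorial): E = 0.00 kcal/mol.
ΔG = 1.74 kcal/mol between the two chairs.
K = exp(ΔG/RT) with R = 1.987×10⁻³ kcal mol⁻¹ K⁻¹ and T = 300 K gives K ≈ 18.5.

K ≈ 18.5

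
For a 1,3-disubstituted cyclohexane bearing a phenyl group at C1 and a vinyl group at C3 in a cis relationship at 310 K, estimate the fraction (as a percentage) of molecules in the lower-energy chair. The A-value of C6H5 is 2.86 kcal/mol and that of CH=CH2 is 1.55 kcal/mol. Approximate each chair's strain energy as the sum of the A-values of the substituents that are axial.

99.9%

C1 and C3 have the same parity, so for the cis isomer the two substituents are e,e in one chair and a,a in the other.
Chair I (phenyl axial, vinyl axial): E = 4.41 kcal/mol; chair II (phenyl equatorial, vinyl equatorial): E = 0.00 kcal/mol.
ΔG = 4.41 kcal/mol between the two chairs.
K = exp(ΔG/RT) with R = 1.987×10⁻³ kcal mol⁻¹ K⁻¹ and T = 310 K gives K ≈ 1.29e+03.
Fraction in the lower-energy chair = K/(K+1) = 99.9%.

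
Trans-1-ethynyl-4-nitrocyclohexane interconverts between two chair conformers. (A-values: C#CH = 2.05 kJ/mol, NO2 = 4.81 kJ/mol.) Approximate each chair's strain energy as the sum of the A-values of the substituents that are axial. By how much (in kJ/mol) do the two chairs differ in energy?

C1 and C4 have opposite parity, so for the trans isomer the two substituents are e,e in one chair and a,a in the other.
Chair I (ethynyl axial, nitro axial): E = 6.86 kJ/mol.
Chair II (ethynyl equatorial, nitro equatorial): E = 0.00 kJ/mol.
ΔE = 6.86 − 0.00 = 6.86 kJ/mol; chair II is more stable.

6.86 kJ/mol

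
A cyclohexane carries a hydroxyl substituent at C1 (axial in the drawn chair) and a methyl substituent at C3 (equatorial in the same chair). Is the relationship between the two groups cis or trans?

C1 and C3 have the same parity, so their axial bonds point in the same direction.
With same-parity carbons, two substituents on the same face are both axial or both equatorial; opposite faces give one of each.
Here the groups are axial/equatorial → opposite face → trans.

trans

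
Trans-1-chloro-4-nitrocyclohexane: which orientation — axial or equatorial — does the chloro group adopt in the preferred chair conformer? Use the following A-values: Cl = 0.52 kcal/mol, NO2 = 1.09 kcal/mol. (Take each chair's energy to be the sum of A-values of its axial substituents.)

equatorial

C1 and C4 have opposite parity, so for the trans isomer the two substituents are e,e in one chair and a,a in the other.
Chair I (chloro axial, nitro axial): E = 1.61 kcal/mol.
Chair II (chloro equatorial, nitro equatorial): E = 0.00 kcal/mol.
Chair II is the more stable (lower-energy) conformer, and in that chair the chloro group is equatorial.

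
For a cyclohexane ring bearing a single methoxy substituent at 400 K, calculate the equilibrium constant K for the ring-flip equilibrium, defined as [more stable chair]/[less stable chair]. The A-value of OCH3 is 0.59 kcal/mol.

One chair has the methoxy group axial (E = 0.59 kcal/mol) and the other has it equatorial (E = 0).
ΔG = 0.59 kcal/mol between the two chairs.
K = exp(ΔG/RT) with R = 1.987×10⁻³ kcal mol⁻¹ K⁻¹ and T = 400 K gives K ≈ 2.1.

K ≈ 2.10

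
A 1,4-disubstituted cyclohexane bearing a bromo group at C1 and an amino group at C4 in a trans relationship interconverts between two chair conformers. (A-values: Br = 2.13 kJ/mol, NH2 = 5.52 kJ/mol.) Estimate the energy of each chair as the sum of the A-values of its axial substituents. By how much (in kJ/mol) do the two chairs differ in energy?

C1 and C4 have opposite parity, so for the trans isomer the two substituents are e,e in one chair and a,a in the other.
Chair I (bromo axial, amino axial): E = 7.65 kJ/mol.
Chair II (bromo equatorial, amino equatorial): E = 0.00 kJ/mol.
ΔE = 7.65 − 0.00 = 7.65 kJ/mol; chair II is more stable.

7.65 kJ/mol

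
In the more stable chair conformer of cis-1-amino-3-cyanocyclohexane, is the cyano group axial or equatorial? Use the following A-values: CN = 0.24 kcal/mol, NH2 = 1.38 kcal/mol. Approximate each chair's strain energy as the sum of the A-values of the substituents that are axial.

C1 and C3 have the same parity, so for the cis isomer the two substituents are e,e in one chair and a,a in the other.
Chair I (cyano axial, amino axial): E = 1.62 kcal/mol.
Chair II (cyano equatorial, amino equatorial): E = 0.00 kcal/mol.
Chair II is the more stable (lower-energy) conformer, and in that chair the cyano group is equatorial.

equatorial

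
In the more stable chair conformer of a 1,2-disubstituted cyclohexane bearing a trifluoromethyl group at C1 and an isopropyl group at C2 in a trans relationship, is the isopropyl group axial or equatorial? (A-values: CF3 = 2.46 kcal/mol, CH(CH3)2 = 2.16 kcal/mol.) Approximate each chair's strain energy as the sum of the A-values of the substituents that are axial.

equatorial

C1 and C2 have opposite parity, so for the trans isomer the two substituents are e,e in one chair and a,a in the other.
Chair I (trifluoromethyl axial, isopropyl axial): E = 4.62 kcal/mol.
Chair II (trifluoromethyl equatorial, isopropyl equatorial): E = 0.00 kcal/mol.
Chair II is the more stable (lower-energy) conformer, and in that chair the isopropyl group is equatorial.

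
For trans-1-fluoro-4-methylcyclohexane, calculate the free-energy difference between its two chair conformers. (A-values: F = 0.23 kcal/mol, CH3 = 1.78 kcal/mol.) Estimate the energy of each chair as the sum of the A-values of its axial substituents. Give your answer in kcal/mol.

C1 and C4 have opposite parity, so for the trans isomer the two substituents are e,e in one chair and a,a in the other.
Chair I (fluoro axial, methyl axial): E = 2.01 kcal/mol.
Chair II (fluoro equatorial, methyl equatorial): E = 0.00 kcal/mol.
ΔE = 2.01 − 0.00 = 2.01 kcal/mol; chair II is more stable.

2.01 kcal/mol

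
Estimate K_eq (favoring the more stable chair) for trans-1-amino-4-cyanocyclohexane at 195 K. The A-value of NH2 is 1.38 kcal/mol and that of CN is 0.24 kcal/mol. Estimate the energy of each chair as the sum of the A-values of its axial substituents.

K ≈ 65.4

C1 and C4 have opposite parity, so for the trans isomer the two substituents are e,e in one chair and a,a in the other.
Chair I (amino axial, cyano axial): E = 1.62 kcal/mol; chair II (amino equatorial, cyano equatorial): E = 0.00 kcal/mol.
ΔG = 1.62 kcal/mol between the two chairs.
K = exp(ΔG/RT) with R = 1.987×10⁻³ kcal mol⁻¹ K⁻¹ and T = 195 K gives K ≈ 65.4.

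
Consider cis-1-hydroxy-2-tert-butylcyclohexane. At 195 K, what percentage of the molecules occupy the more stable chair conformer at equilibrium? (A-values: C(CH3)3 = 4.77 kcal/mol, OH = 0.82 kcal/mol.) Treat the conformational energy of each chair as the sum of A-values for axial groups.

C1 and C2 have opposite parity, so for the cis isomer the two substituents are one axial and one equatorial in each chair.
Chair I (tert-butyl axial, hydroxyl equatorial): E = 4.77 kcal/mol; chair II (tert-butyl equatorial, hydroxyl axial): E = 0.82 kcal/mol.
ΔG = 3.95 kcal/mol between the two chairs.
K = exp(ΔG/RT) with R = 1.987×10⁻³ kcal mol⁻¹ K⁻¹ and T = 195 K gives K ≈ 2.68e+04.
Fraction in the lower-energy chair = K/(K+1) = 100.0%.

100.0%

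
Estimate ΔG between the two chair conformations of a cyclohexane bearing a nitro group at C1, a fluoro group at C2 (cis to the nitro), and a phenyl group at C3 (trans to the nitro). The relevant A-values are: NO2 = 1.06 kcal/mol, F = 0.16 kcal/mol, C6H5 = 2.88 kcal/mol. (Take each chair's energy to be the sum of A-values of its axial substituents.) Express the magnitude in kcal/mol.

1.98 kcal/mol

Chair I (nitro axial, fluoro equatorial, phenyl equatorial): E = 1.06 kcal/mol.
Chair II (nitro equatorial, fluoro axial, phenyl axial): E = 3.04 kcal/mol.
ΔE = 3.04 − 1.06 = 1.98 kcal/mol; chair I is more stable.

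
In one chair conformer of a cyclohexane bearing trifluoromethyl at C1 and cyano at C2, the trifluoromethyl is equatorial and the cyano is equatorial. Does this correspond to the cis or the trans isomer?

trans

C1 and C2 have opposite parity, so their axial bonds point in opposite directions.
With opposite-parity carbons, two substituents on the same face are one axial and one equatorial; opposite faces give both axial or both equatorial.
Here the groups are equatorial/equatorial → opposite face → trans.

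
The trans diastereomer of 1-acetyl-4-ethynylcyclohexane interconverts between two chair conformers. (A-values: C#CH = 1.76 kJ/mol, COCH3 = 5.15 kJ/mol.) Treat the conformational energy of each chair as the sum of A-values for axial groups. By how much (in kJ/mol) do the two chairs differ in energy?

C1 and C4 have opposite parity, so for the trans isomer the two substituents are e,e in one chair and a,a in the other.
Chair I (ethynyl axial, acetyl axial): E = 6.91 kJ/mol.
Chair II (ethynyl equatorial, acetyl equatorial): E = 0.00 kJ/mol.
ΔE = 6.91 − 0.00 = 6.91 kJ/mol; chair II is more stable.

6.91 kJ/mol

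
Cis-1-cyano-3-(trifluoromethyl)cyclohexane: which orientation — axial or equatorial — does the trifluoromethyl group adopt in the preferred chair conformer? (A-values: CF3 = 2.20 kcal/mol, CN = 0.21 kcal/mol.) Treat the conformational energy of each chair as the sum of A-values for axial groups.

C1 and C3 have the same parity, so for the cis isomer the two substituents are e,e in one chair and a,a in the other.
Chair I (trifluoromethyl axial, cyano axial): E = 2.41 kcal/mol.
Chair II (trifluoromethyl equatorial, cyano equatorial): E = 0.00 kcal/mol.
Chair II is the more stable (lower-energy) conformer, and in that chair the trifluoromethyl group is equatorial.

equatorial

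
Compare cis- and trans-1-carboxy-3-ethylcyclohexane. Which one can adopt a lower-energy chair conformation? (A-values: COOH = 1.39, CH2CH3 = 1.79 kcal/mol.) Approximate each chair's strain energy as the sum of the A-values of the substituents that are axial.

At 1,3 positions (parity same): cis → (e,e or a,a); trans → (a,e or e,a).
Best chair for cis: E = 0.00 kcal/mol; best chair for trans: E = 1.39 kcal/mol.
The cis isomer is lower by 1.39 kcal/mol.

cis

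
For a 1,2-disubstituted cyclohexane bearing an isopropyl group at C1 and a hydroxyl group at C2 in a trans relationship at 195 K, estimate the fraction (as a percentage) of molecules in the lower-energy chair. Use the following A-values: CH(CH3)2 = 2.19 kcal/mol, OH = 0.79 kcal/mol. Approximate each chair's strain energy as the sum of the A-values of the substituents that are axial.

100.0%

C1 and C2 have opposite parity, so for the trans isomer the two substituents are e,e in one chair and a,a in the other.
Chair I (isopropyl axial, hydroxyl axial): E = 2.98 kcal/mol; chair II (isopropyl equatorial, hydroxyl equatorial): E = 0.00 kcal/mol.
ΔG = 2.98 kcal/mol between the two chairs.
K = exp(ΔG/RT) with R = 1.987×10⁻³ kcal mol⁻¹ K⁻¹ and T = 195 K gives K ≈ 2.19e+03.
Fraction in the lower-energy chair = K/(K+1) = 100.0%.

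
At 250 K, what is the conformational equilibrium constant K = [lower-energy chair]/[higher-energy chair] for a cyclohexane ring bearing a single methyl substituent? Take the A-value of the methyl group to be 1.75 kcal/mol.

One chair has the methyl group axial (E = 1.75 kcal/mol) and the other has it equatorial (E = 0).
ΔG = 1.75 kcal/mol between the two chairs.
K = exp(ΔG/RT) with R = 1.987×10⁻³ kcal mol⁻¹ K⁻¹ and T = 250 K gives K ≈ 33.9.

K ≈ 33.9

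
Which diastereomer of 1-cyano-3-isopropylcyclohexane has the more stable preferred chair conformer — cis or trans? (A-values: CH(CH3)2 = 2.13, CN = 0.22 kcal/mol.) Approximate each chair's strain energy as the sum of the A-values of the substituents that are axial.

cis

At 1,3 positions (parity same): cis → (e,e or a,a); trans → (a,e or e,a).
Best chair for cis: E = 0.00 kcal/mol; best chair for trans: E = 0.22 kcal/mol.
The cis isomer is lower by 0.22 kcal/mol.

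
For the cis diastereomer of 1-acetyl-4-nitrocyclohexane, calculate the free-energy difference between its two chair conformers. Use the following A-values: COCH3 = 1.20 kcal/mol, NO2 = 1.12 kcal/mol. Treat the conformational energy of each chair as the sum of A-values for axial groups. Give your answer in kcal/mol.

0.08 kcal/mol

C1 and C4 have opposite parity, so for the cis isomer the two substituents are one axial and one equatorial in each chair.
Chair I (acetyl axial, nitro equatorial): E = 1.20 kcal/mol.
Chair II (acetyl equatorial, nitro axial): E = 1.12 kcal/mol.
ΔE = 1.20 − 1.12 = 0.08 kcal/mol; chair II is more stable.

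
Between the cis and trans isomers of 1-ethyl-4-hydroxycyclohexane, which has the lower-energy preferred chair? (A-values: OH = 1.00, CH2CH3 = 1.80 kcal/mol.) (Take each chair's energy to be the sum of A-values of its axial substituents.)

trans

At 1,4 positions (parity opposite): cis → (a,e or e,a); trans → (e,e or a,a).
Best chair for cis: E = 1.00 kcal/mol; best chair for trans: E = 0.00 kcal/mol.
The trans isomer is lower by 1.00 kcal/mol.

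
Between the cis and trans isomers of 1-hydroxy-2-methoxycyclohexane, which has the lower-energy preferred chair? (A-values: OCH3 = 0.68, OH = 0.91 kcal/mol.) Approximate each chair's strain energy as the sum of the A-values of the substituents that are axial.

At 1,2 positions (parity opposite): cis → (a,e or e,a); trans → (e,e or a,a).
Best chair for cis: E = 0.68 kcal/mol; best chair for trans: E = 0.00 kcal/mol.
The trans isomer is lower by 0.68 kcal/mol.

trans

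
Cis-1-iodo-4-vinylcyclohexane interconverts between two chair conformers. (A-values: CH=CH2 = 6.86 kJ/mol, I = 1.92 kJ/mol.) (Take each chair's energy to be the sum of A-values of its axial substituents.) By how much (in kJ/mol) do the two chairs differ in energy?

C1 and C4 have opposite parity, so for the cis isomer the two substituents are one axial and one equatorial in each chair.
Chair I (vinyl axial, iodo equatorial): E = 6.86 kJ/mol.
Chair II (vinyl equatorial, iodo axial): E = 1.92 kJ/mol.
ΔE = 6.86 − 1.92 = 4.94 kJ/mol; chair II is more stable.

4.94 kJ/mol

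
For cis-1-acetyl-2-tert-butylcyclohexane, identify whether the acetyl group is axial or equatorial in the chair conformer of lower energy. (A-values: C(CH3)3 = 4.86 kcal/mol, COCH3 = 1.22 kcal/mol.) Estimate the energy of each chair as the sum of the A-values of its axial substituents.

C1 and C2 have opposite parity, so for the cis isomer the two substituents are one axial and one equatorial in each chair.
Chair I (tert-butyl axial, acetyl equatorial): E = 4.86 kcal/mol.
Chair II (tert-butyl equatorial, acetyl axial): E = 1.22 kcal/mol.
Chair II is the more stable (lower-energy) conformer, and in that chair the acetyl group is axial.

axial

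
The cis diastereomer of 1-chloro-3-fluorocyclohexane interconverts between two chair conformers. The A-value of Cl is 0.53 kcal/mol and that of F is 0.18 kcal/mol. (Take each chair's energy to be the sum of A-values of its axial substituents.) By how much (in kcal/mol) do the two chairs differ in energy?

0.71 kcal/mol

C1 and C3 have the same parity, so for the cis isomer the two substituents are e,e in one chair and a,a in the other.
Chair I (chloro axial, fluoro axial): E = 0.71 kcal/mol.
Chair II (chloro equatorial, fluoro equatorial): E = 0.00 kcal/mol.
ΔE = 0.71 − 0.00 = 0.71 kcal/mol; chair II is more stable.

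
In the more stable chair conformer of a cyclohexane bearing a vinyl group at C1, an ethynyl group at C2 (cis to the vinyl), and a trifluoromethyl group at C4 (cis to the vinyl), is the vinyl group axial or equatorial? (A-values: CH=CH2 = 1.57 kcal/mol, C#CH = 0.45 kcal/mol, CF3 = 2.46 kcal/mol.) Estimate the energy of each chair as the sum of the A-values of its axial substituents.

Chair I (vinyl axial, ethynyl equatorial, trifluoromethyl equatorial): E = 1.57 kcal/mol.
Chair II (vinyl equatorial, ethynyl axial, trifluoromethyl axial): E = 2.91 kcal/mol.
Chair I is the more stable (lower-energy) conformer, and in that chair the vinyl group is axial.

axial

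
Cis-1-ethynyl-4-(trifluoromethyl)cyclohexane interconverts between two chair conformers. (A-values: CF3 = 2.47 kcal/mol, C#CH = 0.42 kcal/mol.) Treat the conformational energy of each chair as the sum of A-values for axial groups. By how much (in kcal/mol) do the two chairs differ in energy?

C1 and C4 have opposite parity, so for the cis isomer the two substituents are one axial and one equatorial in each chair.
Chair I (trifluoromethyl axial, ethynyl equatorial): E = 2.47 kcal/mol.
Chair II (trifluoromethyl equatorial, ethynyl axial): E = 0.42 kcal/mol.
ΔE = 2.47 − 0.42 = 2.05 kcal/mol; chair II is more stable.

2.05 kcal/mol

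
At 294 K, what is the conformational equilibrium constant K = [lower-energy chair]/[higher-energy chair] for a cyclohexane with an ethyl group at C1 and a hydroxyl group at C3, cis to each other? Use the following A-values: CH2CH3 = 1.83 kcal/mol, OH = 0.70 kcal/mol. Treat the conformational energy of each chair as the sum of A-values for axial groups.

K ≈ 76.0

C1 and C3 have the same parity, so for the cis isomer the two substituents are e,e in one chair and a,a in the other.
Chair I (ethyl axial, hydroxyl axial): E = 2.53 kcal/mol; chair II (ethyl equatorial, hydroxyl equatorial): E = 0.00 kcal/mol.
ΔG = 2.53 kcal/mol between the two chairs.
K = exp(ΔG/RT) with R = 1.987×10⁻³ kcal mol⁻¹ K⁻¹ and T = 294 K gives K ≈ 76.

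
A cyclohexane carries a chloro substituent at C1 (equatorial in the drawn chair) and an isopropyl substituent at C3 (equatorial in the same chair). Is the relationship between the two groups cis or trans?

C1 and C3 have the same parity, so their axial bonds point in the same direction.
With same-parity carbons, two substituents on the same face are both axial or both equatorial; opposite faces give one of each.
Here the groups are equatorial/equatorial → same face → cis.

cis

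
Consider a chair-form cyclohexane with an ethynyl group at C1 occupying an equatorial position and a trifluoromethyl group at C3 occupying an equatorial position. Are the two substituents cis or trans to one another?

cis

C1 and C3 have the same parity, so their axial bonds point in the same direction.
With same-parity carbons, two substituents on the same face are both axial or both equatorial; opposite faces give one of each.
Here the groups are equatorial/equatorial → same face → cis.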